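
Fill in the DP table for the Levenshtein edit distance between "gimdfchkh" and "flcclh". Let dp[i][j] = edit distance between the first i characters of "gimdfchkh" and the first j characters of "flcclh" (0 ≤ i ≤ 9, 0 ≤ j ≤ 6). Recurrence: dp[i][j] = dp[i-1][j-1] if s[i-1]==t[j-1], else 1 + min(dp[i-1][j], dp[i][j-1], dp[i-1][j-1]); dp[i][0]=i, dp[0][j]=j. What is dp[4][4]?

   ''  f  l  c  c  l  h
''  0  1  2  3  4  5  6
 g  1  1  2  3  4  5  6
 i  2  2  2  3  4  5  6
 m  3  3  3  3  4  5  6
 d  4  4  4  4  4  5  6
 f  5  4  5  5  5  5  6
 c  6  5  5  5  5  6  6
 h  7  6  6  6  6  6  6
 k  8  7  7  7  7  7  7
 h  9  8  8  8  8  8  7

4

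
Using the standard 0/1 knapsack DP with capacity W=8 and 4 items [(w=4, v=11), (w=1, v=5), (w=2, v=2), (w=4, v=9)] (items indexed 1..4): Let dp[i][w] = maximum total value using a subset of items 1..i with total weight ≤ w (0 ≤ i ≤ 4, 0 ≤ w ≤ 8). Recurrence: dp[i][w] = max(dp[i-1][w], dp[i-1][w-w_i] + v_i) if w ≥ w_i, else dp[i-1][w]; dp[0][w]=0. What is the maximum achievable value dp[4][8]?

i\w   0   1   2   3   4   5   6   7   8
  0   0   0   0   0   0   0   0   0   0
  1   0   0   0   0  11  11  11  11  11
  2   0   5   5   5  11  16  16  16  16
  3   0   5   5   7  11  16  16  18  18
  4   0   5   5   7  11  16  16  18  20

20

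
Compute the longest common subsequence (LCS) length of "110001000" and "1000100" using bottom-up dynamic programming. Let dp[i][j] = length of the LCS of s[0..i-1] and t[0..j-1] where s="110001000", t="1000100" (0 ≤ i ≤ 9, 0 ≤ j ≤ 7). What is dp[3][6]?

   ''  1  0  0  0  1  0  0
''  0  0  0  0  0  0  0  0
 1  0  1  1  1  1  1  1  1
 1  0  1  1  1  1  2  2  2
 0  0  1  2  2  2  2  3  3
 0  0  1  2  3  3  3  3  4
 0  0  1  2  3  4  4  4  4
 1  0  1  2  3  4  5  5  5
 0  0  1  2  3  4  5  6  6
 0  0  1  2  3  4  5  6  7
 0  0  1  2  3  4  5  6  7

3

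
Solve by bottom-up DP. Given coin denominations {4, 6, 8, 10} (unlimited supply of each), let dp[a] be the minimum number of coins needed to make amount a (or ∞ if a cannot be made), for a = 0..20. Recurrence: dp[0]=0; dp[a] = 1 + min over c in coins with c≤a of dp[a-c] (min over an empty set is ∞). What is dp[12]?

 a  0  1  2  3  4  5  6  7  8  9 10 11 12 13 14 15 16 17 18 19 20
dp  0  -  -  -  1  -  1  -  1  -  1  -  2  -  2  -  2  -  2  -  2
(- denotes ∞ / unreachable)

2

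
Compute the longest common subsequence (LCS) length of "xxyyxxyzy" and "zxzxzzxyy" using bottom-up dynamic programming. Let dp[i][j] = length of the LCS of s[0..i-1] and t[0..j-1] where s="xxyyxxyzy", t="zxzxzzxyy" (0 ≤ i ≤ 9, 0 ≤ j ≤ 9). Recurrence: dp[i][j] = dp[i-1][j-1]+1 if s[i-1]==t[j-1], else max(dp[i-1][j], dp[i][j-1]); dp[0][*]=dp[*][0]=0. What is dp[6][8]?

3

   ''  z  x  z  x  z  z  x  y  y
''  0  0  0  0  0  0  0  0  0  0
 x  0  0  1  1  1  1  1  1  1  1
 x  0  0  1  1  2  2  2  2  2  2
 y  0  0  1  1  2  2  2  2  3  3
 y  0  0  1  1  2  2  2  2  3  4
 x  0  0  1  1  2  2  2  3  3  4
 x  0  0  1  1  2  2  2  3  3  4
 y  0  0  1  1  2  2  2  3  4  4
 z  0  1  1  2  2  3  3  3  4  4
 y  0  1  1  2  2  3  3  3  4  5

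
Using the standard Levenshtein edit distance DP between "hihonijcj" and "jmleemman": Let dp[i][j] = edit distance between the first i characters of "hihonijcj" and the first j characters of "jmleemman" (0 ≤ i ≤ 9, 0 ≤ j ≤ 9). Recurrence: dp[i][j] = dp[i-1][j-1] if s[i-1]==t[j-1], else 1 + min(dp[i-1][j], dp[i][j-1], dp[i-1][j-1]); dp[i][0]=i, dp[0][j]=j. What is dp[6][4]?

6

   ''  j  m  l  e  e  m  m  a  n
''  0  1  2  3  4  5  6  7  8  9
 h  1  1  2  3  4  5  6  7  8  9
 i  2  2  2  3  4  5  6  7  8  9
 h  3  3  3  3  4  5  6  7  8  9
 o  4  4  4  4  4  5  6  7  8  9
 n  5  5  5  5  5  5  6  7  8  8
 i  6  6  6  6  6  6  6  7  8  9
 j  7  6  7  7  7  7  7  7  8  9
 c  8  7  7  8  8  8  8  8  8  9
 j  9  8  8  8  9  9  9  9  9  9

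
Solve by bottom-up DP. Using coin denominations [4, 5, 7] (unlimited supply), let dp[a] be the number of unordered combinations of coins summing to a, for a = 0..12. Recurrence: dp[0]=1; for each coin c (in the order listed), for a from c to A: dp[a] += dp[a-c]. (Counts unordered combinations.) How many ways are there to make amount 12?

after  coin     0     1     2     3     4     5     6     7     8     9    10    11    12
          4     1     0     0     0     1     0     0     0     1     0     0     0     1
          5     1     0     0     0     1     1     0     0     1     1     1     0     1
          7     1     0     0     0     1     1     0     1     1     1     1     1     2

2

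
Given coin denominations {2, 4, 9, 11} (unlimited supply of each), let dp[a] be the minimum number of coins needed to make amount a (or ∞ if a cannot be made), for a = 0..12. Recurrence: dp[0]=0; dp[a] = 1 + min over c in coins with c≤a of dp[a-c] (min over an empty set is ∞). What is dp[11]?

 a  0  1  2  3  4  5  6  7  8  9 10 11 12
dp  0  -  1  -  1  -  2  -  2  1  3  1  3
(- denotes ∞ / unreachable)

1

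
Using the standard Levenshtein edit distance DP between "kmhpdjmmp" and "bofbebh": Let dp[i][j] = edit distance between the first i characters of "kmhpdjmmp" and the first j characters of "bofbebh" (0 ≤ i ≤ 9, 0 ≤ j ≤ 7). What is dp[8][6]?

   ''  b  o  f  b  e  b  h
''  0  1  2  3  4  5  6  7
 k  1  1  2  3  4  5  6  7
 m  2  2  2  3  4  5  6  7
 h  3  3  3  3  4  5  6  6
 p  4  4  4  4  4  5  6  7
 d  5  5  5  5  5  5  6  7
 j  6  6  6  6  6  6  6  7
 m  7  7  7  7  7  7  7  7
 m  8  8  8  8  8  8  8  8
 p  9  9  9  9  9  9  9  9

8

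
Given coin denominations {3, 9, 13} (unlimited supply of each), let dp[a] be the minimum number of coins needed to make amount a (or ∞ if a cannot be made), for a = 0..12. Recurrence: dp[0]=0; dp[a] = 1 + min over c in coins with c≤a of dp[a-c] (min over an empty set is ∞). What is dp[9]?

1

 a  0  1  2  3  4  5  6  7  8  9 10 11 12
dp  0  -  -  1  -  -  2  -  -  1  -  -  2
(- denotes ∞ / unreachable)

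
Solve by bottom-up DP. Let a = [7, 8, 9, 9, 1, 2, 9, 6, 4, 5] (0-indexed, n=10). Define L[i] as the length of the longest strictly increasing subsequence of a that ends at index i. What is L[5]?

   i    0    1    2    3    4    5    6    7    8    9
a[i]    7    8    9    9    1    2    9    6    4    5
L[i]    1    2    3    3    1    2    3    3    3    4

2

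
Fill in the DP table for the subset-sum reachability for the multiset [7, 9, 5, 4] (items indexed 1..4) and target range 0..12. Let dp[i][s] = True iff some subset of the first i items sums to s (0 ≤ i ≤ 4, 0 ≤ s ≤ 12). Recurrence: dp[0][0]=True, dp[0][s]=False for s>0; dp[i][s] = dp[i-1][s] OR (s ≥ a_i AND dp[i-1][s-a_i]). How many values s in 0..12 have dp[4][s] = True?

i\s   0   1   2   3   4   5   6   7   8   9  10  11  12
  0   T   F   F   F   F   F   F   F   F   F   F   F   F
  1   T   F   F   F   F   F   F   T   F   F   F   F   F
  2   T   F   F   F   F   F   F   T   F   T   F   F   F
  3   T   F   F   F   F   T   F   T   F   T   F   F   T
  4   T   F   F   F   T   T   F   T   F   T   F   T   T

7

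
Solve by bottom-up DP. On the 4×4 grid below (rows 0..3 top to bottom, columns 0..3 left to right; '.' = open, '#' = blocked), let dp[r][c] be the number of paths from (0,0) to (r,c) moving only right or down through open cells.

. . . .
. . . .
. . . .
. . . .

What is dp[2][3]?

10

r\c   0   1   2   3
  0   1   1   1   1
  1   1   2   3   4
  2   1   3   6  10
  3   1   4  10  20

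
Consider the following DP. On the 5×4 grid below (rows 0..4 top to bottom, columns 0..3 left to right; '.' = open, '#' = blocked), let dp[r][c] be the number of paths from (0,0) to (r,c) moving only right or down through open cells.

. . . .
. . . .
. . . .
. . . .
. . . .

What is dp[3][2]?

10

r\c   0   1   2   3
  0   1   1   1   1
  1   1   2   3   4
  2   1   3   6  10
  3   1   4  10  20
  4   1   5  15  35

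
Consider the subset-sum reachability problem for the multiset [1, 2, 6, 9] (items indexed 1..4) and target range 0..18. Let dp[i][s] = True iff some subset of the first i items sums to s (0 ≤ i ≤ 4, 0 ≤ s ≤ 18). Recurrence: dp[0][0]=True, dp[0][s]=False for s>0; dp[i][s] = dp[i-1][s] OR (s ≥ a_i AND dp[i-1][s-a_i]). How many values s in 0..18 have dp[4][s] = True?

15

i\s   0   1   2   3   4   5   6   7   8   9  10  11  12  13  14  15  16  17  18
  0   T   F   F   F   F   F   F   F   F   F   F   F   F   F   F   F   F   F   F
  1   T   T   F   F   F   F   F   F   F   F   F   F   F   F   F   F   F   F   F
  2   T   T   T   T   F   F   F   F   F   F   F   F   F   F   F   F   F   F   F
  3   T   T   T   T   F   F   T   T   T   T   F   F   F   F   F   F   F   F   F
  4   T   T   T   T   F   F   T   T   T   T   T   T   T   F   F   T   T   T   T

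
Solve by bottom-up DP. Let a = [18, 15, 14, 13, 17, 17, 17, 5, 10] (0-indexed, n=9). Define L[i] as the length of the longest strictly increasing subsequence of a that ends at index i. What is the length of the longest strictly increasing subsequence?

2

   i    0    1    2    3    4    5    6    7    8
a[i]   18   15   14   13   17   17   17    5   10
L[i]    1    1    1    1    2    2    2    1    2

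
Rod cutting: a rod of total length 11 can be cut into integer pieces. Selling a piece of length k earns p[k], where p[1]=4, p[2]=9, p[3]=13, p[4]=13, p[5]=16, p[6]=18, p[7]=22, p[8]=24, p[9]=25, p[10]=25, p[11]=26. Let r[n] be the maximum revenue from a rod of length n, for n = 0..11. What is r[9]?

   n    0    1    2    3    4    5    6    7    8    9   10   11
r[n]    0    4    9   13   18   22   27   31   36   40   45   49

40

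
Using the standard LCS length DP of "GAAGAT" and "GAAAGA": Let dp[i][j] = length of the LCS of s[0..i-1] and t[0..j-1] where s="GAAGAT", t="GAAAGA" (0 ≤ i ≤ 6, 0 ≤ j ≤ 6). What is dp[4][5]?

4

   ''  G  A  A  A  G  A
''  0  0  0  0  0  0  0
 G  0  1  1  1  1  1  1
 A  0  1  2  2  2  2  2
 A  0  1  2  3  3  3  3
 G  0  1  2  3  3  4  4
 A  0  1  2  3  4  4  5
 T  0  1  2  3  4  4  5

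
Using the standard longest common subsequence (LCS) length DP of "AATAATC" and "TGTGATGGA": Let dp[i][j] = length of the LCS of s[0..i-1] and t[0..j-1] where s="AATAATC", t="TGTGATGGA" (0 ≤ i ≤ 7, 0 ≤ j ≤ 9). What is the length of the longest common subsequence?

3

   ''  T  G  T  G  A  T  G  G  A
''  0  0  0  0  0  0  0  0  0  0
 A  0  0  0  0  0  1  1  1  1  1
 A  0  0  0  0  0  1  1  1  1  2
 T  0  1  1  1  1  1  2  2  2  2
 A  0  1  1  1  1  2  2  2  2  3
 A  0  1  1  1  1  2  2  2  2  3
 T  0  1  1  2  2  2  3  3  3  3
 C  0  1  1  2  2  2  3  3  3  3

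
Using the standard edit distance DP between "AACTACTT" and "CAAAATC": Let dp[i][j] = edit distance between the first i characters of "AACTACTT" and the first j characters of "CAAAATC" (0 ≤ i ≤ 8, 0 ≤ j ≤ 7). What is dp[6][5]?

4

   ''  C  A  A  A  A  T  C
''  0  1  2  3  4  5  6  7
 A  1  1  1  2  3  4  5  6
 A  2  2  1  1  2  3  4  5
 C  3  2  2  2  2  3  4  4
 T  4  3  3  3  3  3  3  4
 A  5  4  3  3  3  3  4  4
 C  6  5  4  4  4  4  4  4
 T  7  6  5  5  5  5  4  5
 T  8  7  6  6  6  6  5  5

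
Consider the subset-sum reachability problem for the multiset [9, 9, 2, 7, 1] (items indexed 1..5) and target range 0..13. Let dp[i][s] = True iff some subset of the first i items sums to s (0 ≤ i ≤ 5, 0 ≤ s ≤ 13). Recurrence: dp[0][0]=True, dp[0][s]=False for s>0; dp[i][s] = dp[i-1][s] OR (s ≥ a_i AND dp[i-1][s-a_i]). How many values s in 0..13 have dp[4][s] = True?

5

i\s   0   1   2   3   4   5   6   7   8   9  10  11  12  13
  0   T   F   F   F   F   F   F   F   F   F   F   F   F   F
  1   T   F   F   F   F   F   F   F   F   T   F   F   F   F
  2   T   F   F   F   F   F   F   F   F   T   F   F   F   F
  3   T   F   T   F   F   F   F   F   F   T   F   T   F   F
  4   T   F   T   F   F   F   F   T   F   T   F   T   F   F
  5   T   T   T   T   F   F   F   T   T   T   T   T   T   F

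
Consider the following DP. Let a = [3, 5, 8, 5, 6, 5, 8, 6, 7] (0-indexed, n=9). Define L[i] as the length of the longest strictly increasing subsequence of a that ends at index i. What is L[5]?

2

   i    0    1    2    3    4    5    6    7    8
a[i]    3    5    8    5    6    5    8    6    7
L[i]    1    2    3    2    3    2    4    3    4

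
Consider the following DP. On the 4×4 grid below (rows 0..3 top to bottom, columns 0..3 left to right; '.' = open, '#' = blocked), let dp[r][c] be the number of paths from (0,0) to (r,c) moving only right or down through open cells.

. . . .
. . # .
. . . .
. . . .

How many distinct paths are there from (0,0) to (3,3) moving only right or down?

r\c   0   1   2   3
  0   1   1   1   1
  1   1   2   0   1
  2   1   3   3   4
  3   1   4   7  11

11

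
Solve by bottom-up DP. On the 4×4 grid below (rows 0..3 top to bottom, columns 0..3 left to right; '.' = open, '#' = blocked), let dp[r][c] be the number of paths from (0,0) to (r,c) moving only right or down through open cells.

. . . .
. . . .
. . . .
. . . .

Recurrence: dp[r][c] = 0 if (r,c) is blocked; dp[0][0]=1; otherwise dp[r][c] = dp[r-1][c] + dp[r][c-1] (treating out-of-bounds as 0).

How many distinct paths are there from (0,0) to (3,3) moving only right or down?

r\c   0   1   2   3
  0   1   1   1   1
  1   1   2   3   4
  2   1   3   6  10
  3   1   4  10  20

20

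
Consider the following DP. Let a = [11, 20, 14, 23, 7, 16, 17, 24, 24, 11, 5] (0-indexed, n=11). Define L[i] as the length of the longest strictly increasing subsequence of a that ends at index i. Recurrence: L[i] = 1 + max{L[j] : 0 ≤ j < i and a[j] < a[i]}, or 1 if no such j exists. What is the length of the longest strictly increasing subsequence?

   i    0    1    2    3    4    5    6    7    8    9   10
a[i]   11   20   14   23    7   16   17   24   24   11    5
L[i]    1    2    2    3    1    3    4    5    5    2    1

5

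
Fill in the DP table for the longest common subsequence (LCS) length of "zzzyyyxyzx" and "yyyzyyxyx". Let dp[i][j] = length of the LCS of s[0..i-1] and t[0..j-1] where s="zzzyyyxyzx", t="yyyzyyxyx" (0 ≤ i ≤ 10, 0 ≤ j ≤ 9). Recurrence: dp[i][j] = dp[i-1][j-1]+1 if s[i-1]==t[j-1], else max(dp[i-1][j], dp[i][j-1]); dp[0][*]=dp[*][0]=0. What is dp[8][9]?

   ''  y  y  y  z  y  y  x  y  x
''  0  0  0  0  0  0  0  0  0  0
 z  0  0  0  0  1  1  1  1  1  1
 z  0  0  0  0  1  1  1  1  1  1
 z  0  0  0  0  1  1  1  1  1  1
 y  0  1  1  1  1  2  2  2  2  2
 y  0  1  2  2  2  2  3  3  3  3
 y  0  1  2  3  3  3  3  3  4  4
 x  0  1  2  3  3  3  3  4  4  5
 y  0  1  2  3  3  4  4  4  5  5
 z  0  1  2  3  4  4  4  4  5  5
 x  0  1  2  3  4  4  4  5  5  6

5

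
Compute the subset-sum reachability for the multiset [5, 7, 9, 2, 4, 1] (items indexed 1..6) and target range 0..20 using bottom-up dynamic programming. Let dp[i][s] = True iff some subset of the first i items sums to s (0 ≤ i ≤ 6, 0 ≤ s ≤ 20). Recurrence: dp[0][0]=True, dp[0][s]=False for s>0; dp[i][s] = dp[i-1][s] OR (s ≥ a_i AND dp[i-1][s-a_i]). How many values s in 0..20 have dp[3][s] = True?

i\s   0   1   2   3   4   5   6   7   8   9  10  11  12  13  14  15  16  17  18  19  20
  0   T   F   F   F   F   F   F   F   F   F   F   F   F   F   F   F   F   F   F   F   F
  1   T   F   F   F   F   T   F   F   F   F   F   F   F   F   F   F   F   F   F   F   F
  2   T   F   F   F   F   T   F   T   F   F   F   F   T   F   F   F   F   F   F   F   F
  3   T   F   F   F   F   T   F   T   F   T   F   F   T   F   T   F   T   F   F   F   F
  4   T   F   T   F   F   T   F   T   F   T   F   T   T   F   T   F   T   F   T   F   F
  5   T   F   T   F   T   T   T   T   F   T   F   T   T   T   T   T   T   F   T   F   T
  6   T   T   T   T   T   T   T   T   T   T   T   T   T   T   T   T   T   T   T   T   T

7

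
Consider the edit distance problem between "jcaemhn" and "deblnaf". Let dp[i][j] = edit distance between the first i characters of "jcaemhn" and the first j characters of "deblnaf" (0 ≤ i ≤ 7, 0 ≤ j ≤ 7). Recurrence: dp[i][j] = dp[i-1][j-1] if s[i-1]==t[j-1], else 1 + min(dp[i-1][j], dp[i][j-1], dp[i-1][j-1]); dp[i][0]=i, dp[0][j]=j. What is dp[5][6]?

6

   ''  d  e  b  l  n  a  f
''  0  1  2  3  4  5  6  7
 j  1  1  2  3  4  5  6  7
 c  2  2  2  3  4  5  6  7
 a  3  3  3  3  4  5  5  6
 e  4  4  3  4  4  5  6  6
 m  5  5  4  4  5  5  6  7
 h  6  6  5  5  5  6  6  7
 n  7  7  6  6  6  5  6  7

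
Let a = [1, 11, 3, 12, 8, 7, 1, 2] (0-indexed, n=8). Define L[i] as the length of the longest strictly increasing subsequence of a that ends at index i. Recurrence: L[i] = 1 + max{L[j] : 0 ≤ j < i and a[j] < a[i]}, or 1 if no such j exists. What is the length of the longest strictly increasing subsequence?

   i    0    1    2    3    4    5    6    7
a[i]    1   11    3   12    8    7    1    2
L[i]    1    2    2    3    3    3    1    2

3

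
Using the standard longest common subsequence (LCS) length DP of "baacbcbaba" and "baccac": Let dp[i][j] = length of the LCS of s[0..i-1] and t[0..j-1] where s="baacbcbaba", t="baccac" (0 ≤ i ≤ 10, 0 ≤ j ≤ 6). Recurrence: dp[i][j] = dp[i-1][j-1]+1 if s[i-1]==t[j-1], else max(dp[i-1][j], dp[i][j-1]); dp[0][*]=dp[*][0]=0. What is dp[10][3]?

   ''  b  a  c  c  a  c
''  0  0  0  0  0  0  0
 b  0  1  1  1  1  1  1
 a  0  1  2  2  2  2  2
 a  0  1  2  2  2  3  3
 c  0  1  2  3  3  3  4
 b  0  1  2  3  3  3  4
 c  0  1  2  3  4  4  4
 b  0  1  2  3  4  4  4
 a  0  1  2  3  4  5  5
 b  0  1  2  3  4  5  5
 a  0  1  2  3  4  5  5

3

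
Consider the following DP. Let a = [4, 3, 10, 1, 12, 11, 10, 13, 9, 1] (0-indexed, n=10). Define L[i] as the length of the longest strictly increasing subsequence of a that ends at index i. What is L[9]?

1

   i    0    1    2    3    4    5    6    7    8    9
a[i]    4    3   10    1   12   11   10   13    9    1
L[i]    1    1    2    1    3    3    2    4    2    1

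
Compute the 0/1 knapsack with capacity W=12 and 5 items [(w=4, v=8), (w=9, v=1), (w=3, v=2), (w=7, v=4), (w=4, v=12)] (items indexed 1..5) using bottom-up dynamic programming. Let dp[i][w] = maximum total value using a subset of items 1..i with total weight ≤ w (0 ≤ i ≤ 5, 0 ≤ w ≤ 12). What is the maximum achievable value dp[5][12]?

i\w   0   1   2   3   4   5   6   7   8   9  10  11  12
  0   0   0   0   0   0   0   0   0   0   0   0   0   0
  1   0   0   0   0   8   8   8   8   8   8   8   8   8
  2   0   0   0   0   8   8   8   8   8   8   8   8   8
  3   0   0   0   2   8   8   8  10  10  10  10  10  10
  4   0   0   0   2   8   8   8  10  10  10  10  12  12
  5   0   0   0   2  12  12  12  14  20  20  20  22  22

22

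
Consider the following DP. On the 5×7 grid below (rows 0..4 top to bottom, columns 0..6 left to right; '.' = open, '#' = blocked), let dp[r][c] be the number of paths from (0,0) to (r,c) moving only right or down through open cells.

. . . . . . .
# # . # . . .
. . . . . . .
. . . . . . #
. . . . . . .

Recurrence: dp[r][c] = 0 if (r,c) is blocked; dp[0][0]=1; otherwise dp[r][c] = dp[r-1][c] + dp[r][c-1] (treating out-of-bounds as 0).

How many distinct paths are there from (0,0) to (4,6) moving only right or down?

15

r\c   0   1   2   3   4   5   6
  0   1   1   1   1   1   1   1
  1   0   0   1   0   1   2   3
  2   0   0   1   1   2   4   7
  3   0   0   1   2   4   8   0
  4   0   0   1   3   7  15  15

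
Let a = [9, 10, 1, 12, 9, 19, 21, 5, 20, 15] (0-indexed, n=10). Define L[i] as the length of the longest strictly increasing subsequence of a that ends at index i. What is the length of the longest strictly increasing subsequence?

5

   i    0    1    2    3    4    5    6    7    8    9
a[i]    9   10    1   12    9   19   21    5   20   15
L[i]    1    2    1    3    2    4    5    2    5    4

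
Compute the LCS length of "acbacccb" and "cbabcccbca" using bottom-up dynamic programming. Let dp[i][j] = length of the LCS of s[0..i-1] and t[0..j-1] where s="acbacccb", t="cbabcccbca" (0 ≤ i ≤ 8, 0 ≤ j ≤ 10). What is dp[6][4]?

3

   ''  c  b  a  b  c  c  c  b  c  a
''  0  0  0  0  0  0  0  0  0  0  0
 a  0  0  0  1  1  1  1  1  1  1  1
 c  0  1  1  1  1  2  2  2  2  2  2
 b  0  1  2  2  2  2  2  2  3  3  3
 a  0  1  2  3  3  3  3  3  3  3  4
 c  0  1  2  3  3  4  4  4  4  4  4
 c  0  1  2  3  3  4  5  5  5  5  5
 c  0  1  2  3  3  4  5  6  6  6  6
 b  0  1  2  3  4  4  5  6  7  7  7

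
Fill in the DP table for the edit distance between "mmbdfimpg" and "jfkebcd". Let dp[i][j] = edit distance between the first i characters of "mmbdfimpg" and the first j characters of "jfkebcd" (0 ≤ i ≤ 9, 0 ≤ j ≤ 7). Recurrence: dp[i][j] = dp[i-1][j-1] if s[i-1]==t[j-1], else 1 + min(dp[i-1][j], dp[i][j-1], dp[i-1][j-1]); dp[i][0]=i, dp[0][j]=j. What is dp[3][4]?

4

   ''  j  f  k  e  b  c  d
''  0  1  2  3  4  5  6  7
 m  1  1  2  3  4  5  6  7
 m  2  2  2  3  4  5  6  7
 b  3  3  3  3  4  4  5  6
 d  4  4  4  4  4  5  5  5
 f  5  5  4  5  5  5  6  6
 i  6  6  5  5  6  6  6  7
 m  7  7  6  6  6  7  7  7
 p  8  8  7  7  7  7  8  8
 g  9  9  8  8  8  8  8  9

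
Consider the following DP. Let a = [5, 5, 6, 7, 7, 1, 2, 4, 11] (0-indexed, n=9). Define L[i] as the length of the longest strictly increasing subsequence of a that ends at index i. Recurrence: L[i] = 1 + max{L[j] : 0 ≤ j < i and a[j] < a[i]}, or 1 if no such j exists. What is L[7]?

   i    0    1    2    3    4    5    6    7    8
a[i]    5    5    6    7    7    1    2    4   11
L[i]    1    1    2    3    3    1    2    3    4

3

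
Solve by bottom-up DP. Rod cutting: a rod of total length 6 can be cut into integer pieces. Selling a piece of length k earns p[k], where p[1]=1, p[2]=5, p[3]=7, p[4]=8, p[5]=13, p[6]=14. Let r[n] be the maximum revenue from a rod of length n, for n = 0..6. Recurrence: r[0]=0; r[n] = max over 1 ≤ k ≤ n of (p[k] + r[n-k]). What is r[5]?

   n    0    1    2    3    4    5    6
r[n]    0    1    5    7   10   13   15

13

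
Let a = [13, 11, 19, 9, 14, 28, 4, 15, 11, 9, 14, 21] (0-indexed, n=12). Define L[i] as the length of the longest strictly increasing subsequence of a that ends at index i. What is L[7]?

   i    0    1    2    3    4    5    6    7    8    9   10   11
a[i]   13   11   19    9   14   28    4   15   11    9   14   21
L[i]    1    1    2    1    2    3    1    3    2    2    3    4

3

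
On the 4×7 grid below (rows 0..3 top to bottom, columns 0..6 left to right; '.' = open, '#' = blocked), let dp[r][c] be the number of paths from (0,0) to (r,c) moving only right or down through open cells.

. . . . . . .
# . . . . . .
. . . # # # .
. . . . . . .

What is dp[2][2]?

r\c   0   1   2   3   4   5   6
  0   1   1   1   1   1   1   1
  1   0   1   2   3   4   5   6
  2   0   1   3   0   0   0   6
  3   0   1   4   4   4   4  10

3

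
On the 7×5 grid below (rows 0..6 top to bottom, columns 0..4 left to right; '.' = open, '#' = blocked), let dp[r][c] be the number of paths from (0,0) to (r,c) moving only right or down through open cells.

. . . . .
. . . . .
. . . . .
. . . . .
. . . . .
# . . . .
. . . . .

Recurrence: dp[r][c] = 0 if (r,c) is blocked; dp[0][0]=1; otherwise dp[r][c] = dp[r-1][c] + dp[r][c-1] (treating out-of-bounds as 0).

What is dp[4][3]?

r\c   0   1   2   3   4
  0   1   1   1   1   1
  1   1   2   3   4   5
  2   1   3   6  10  15
  3   1   4  10  20  35
  4   1   5  15  35  70
  5   0   5  20  55 125
  6   0   5  25  80 205

35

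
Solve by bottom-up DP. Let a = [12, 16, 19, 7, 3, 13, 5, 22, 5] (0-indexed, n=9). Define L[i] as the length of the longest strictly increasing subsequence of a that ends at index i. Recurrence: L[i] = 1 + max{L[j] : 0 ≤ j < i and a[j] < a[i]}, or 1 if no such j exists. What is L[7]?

   i    0    1    2    3    4    5    6    7    8
a[i]   12   16   19    7    3   13    5   22    5
L[i]    1    2    3    1    1    2    2    4    2

4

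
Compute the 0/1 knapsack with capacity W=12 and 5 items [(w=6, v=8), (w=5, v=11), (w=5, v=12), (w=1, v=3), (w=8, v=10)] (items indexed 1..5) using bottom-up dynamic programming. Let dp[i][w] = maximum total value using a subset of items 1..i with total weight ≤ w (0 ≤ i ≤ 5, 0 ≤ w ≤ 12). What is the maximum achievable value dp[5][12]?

26

i\w   0   1   2   3   4   5   6   7   8   9  10  11  12
  0   0   0   0   0   0   0   0   0   0   0   0   0   0
  1   0   0   0   0   0   0   8   8   8   8   8   8   8
  2   0   0   0   0   0  11  11  11  11  11  11  19  19
  3   0   0   0   0   0  12  12  12  12  12  23  23  23
  4   0   3   3   3   3  12  15  15  15  15  23  26  26
  5   0   3   3   3   3  12  15  15  15  15  23  26  26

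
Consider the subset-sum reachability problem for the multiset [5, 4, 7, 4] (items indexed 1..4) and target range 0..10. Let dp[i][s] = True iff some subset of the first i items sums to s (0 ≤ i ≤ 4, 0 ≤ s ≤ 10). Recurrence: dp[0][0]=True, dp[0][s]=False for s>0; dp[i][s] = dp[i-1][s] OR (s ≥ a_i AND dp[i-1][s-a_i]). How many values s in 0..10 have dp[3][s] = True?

i\s   0   1   2   3   4   5   6   7   8   9  10
  0   T   F   F   F   F   F   F   F   F   F   F
  1   T   F   F   F   F   T   F   F   F   F   F
  2   T   F   F   F   T   T   F   F   F   T   F
  3   T   F   F   F   T   T   F   T   F   T   F
  4   T   F   F   F   T   T   F   T   T   T   F

5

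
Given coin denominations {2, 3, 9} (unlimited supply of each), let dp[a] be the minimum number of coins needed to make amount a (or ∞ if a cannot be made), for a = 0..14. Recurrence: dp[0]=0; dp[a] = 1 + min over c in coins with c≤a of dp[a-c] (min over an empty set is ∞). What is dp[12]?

2

 a  0  1  2  3  4  5  6  7  8  9 10 11 12 13 14
dp  0  -  1  1  2  2  2  3  3  1  4  2  2  3  3
(- denotes ∞ / unreachable)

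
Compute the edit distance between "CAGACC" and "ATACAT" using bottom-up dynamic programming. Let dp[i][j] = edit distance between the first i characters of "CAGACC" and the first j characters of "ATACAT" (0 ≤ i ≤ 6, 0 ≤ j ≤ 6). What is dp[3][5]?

   ''  A  T  A  C  A  T
''  0  1  2  3  4  5  6
 C  1  1  2  3  3  4  5
 A  2  1  2  2  3  3  4
 G  3  2  2  3  3  4  4
 A  4  3  3  2  3  3  4
 C  5  4  4  3  2  3  4
 C  6  5  5  4  3  3  4

4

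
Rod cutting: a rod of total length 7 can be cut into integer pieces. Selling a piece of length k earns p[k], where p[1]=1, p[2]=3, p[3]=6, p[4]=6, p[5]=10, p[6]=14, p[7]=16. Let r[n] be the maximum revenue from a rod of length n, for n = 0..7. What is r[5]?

   n    0    1    2    3    4    5    6    7
r[n]    0    1    3    6    7   10   14   16

10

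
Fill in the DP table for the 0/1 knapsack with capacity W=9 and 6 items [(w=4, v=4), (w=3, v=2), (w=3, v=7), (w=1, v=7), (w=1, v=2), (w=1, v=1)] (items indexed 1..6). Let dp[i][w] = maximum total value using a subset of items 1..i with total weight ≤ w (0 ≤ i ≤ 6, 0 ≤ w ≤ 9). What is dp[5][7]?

16

i\w   0   1   2   3   4   5   6   7   8   9
  0   0   0   0   0   0   0   0   0   0   0
  1   0   0   0   0   4   4   4   4   4   4
  2   0   0   0   2   4   4   4   6   6   6
  3   0   0   0   7   7   7   9  11  11  11
  4   0   7   7   7  14  14  14  16  18  18
  5   0   7   9   9  14  16  16  16  18  20
  6   0   7   9  10  14  16  17  17  18  20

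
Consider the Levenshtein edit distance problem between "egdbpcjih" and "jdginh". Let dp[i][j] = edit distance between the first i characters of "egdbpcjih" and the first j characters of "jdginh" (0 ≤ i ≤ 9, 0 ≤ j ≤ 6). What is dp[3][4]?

   ''  j  d  g  i  n  h
''  0  1  2  3  4  5  6
 e  1  1  2  3  4  5  6
 g  2  2  2  2  3  4  5
 d  3  3  2  3  3  4  5
 b  4  4  3  3  4  4  5
 p  5  5  4  4  4  5  5
 c  6  6  5  5  5  5  6
 j  7  6  6  6  6  6  6
 i  8  7  7  7  6  7  7
 h  9  8  8  8  7  7  7

3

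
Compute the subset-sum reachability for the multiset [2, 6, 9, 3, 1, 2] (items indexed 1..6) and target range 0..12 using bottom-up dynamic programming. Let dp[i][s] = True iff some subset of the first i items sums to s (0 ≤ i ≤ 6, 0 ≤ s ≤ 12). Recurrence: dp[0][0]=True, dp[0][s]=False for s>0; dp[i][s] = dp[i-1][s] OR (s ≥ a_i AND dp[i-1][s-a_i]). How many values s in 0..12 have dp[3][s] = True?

i\s   0   1   2   3   4   5   6   7   8   9  10  11  12
  0   T   F   F   F   F   F   F   F   F   F   F   F   F
  1   T   F   T   F   F   F   F   F   F   F   F   F   F
  2   T   F   T   F   F   F   T   F   T   F   F   F   F
  3   T   F   T   F   F   F   T   F   T   T   F   T   F
  4   T   F   T   T   F   T   T   F   T   T   F   T   T
  5   T   T   T   T   T   T   T   T   T   T   T   T   T
  6   T   T   T   T   T   T   T   T   T   T   T   T   T

6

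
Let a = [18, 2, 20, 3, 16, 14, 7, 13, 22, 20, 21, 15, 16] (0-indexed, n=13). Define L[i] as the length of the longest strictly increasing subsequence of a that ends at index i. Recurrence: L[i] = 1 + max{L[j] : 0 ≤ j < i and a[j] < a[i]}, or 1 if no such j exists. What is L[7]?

   i    0    1    2    3    4    5    6    7    8    9   10   11   12
a[i]   18    2   20    3   16   14    7   13   22   20   21   15   16
L[i]    1    1    2    2    3    3    3    4    5    5    6    5    6

4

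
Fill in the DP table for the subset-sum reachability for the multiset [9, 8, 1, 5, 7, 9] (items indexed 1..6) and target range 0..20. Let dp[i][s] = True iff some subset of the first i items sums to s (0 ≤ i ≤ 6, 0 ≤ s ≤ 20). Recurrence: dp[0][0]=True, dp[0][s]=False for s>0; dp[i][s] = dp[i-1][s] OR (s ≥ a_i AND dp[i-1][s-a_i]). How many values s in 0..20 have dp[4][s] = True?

i\s   0   1   2   3   4   5   6   7   8   9  10  11  12  13  14  15  16  17  18  19  20
  0   T   F   F   F   F   F   F   F   F   F   F   F   F   F   F   F   F   F   F   F   F
  1   T   F   F   F   F   F   F   F   F   T   F   F   F   F   F   F   F   F   F   F   F
  2   T   F   F   F   F   F   F   F   T   T   F   F   F   F   F   F   F   T   F   F   F
  3   T   T   F   F   F   F   F   F   T   T   T   F   F   F   F   F   F   T   T   F   F
  4   T   T   F   F   F   T   T   F   T   T   T   F   F   T   T   T   F   T   T   F   F
  5   T   T   F   F   F   T   T   T   T   T   T   F   T   T   T   T   T   T   T   F   T
  6   T   T   F   F   F   T   T   T   T   T   T   F   T   T   T   T   T   T   T   T   T

12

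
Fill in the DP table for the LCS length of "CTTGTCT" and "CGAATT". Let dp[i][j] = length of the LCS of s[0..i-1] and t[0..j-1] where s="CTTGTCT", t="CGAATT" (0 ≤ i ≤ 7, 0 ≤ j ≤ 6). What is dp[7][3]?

2

   ''  C  G  A  A  T  T
''  0  0  0  0  0  0  0
 C  0  1  1  1  1  1  1
 T  0  1  1  1  1  2  2
 T  0  1  1  1  1  2  3
 G  0  1  2  2  2  2  3
 T  0  1  2  2  2  3  3
 C  0  1  2  2  2  3  3
 T  0  1  2  2  2  3  4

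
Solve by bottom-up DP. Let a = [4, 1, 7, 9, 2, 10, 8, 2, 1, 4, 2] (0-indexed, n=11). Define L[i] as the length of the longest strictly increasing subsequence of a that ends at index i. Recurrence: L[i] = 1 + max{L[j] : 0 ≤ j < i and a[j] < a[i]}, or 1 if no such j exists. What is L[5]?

   i    0    1    2    3    4    5    6    7    8    9   10
a[i]    4    1    7    9    2   10    8    2    1    4    2
L[i]    1    1    2    3    2    4    3    2    1    3    2

4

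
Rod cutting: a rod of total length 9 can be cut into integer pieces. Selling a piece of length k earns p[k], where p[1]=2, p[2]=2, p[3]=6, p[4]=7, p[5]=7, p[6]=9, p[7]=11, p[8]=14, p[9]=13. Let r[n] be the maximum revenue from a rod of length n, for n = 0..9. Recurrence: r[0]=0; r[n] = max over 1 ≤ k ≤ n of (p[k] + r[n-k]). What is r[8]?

   n    0    1    2    3    4    5    6    7    8    9
r[n]    0    2    4    6    8   10   12   14   16   18

16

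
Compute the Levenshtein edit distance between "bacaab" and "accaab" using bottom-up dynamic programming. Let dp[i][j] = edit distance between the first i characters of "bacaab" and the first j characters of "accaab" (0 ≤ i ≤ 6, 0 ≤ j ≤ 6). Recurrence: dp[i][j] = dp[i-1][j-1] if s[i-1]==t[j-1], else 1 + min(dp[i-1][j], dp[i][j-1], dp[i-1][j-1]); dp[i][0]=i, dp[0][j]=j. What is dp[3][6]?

5

   ''  a  c  c  a  a  b
''  0  1  2  3  4  5  6
 b  1  1  2  3  4  5  5
 a  2  1  2  3  3  4  5
 c  3  2  1  2  3  4  5
 a  4  3  2  2  2  3  4
 a  5  4  3  3  2  2  3
 b  6  5  4  4  3  3  2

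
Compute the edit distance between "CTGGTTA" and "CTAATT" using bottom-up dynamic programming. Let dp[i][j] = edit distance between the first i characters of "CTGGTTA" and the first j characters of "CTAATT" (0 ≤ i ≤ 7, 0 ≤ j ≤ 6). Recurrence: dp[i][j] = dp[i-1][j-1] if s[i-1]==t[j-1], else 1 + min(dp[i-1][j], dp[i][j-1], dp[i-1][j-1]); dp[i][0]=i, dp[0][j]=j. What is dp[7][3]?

4

   ''  C  T  A  A  T  T
''  0  1  2  3  4  5  6
 C  1  0  1  2  3  4  5
 T  2  1  0  1  2  3  4
 G  3  2  1  1  2  3  4
 G  4  3  2  2  2  3  4
 T  5  4  3  3  3  2  3
 T  6  5  4  4  4  3  2
 A  7  6  5  4  4  4  3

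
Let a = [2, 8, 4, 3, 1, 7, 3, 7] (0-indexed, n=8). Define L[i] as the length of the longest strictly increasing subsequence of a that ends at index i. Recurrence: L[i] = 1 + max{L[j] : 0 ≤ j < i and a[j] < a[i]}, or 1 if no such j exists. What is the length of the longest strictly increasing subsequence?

   i    0    1    2    3    4    5    6    7
a[i]    2    8    4    3    1    7    3    7
L[i]    1    2    2    2    1    3    2    3

3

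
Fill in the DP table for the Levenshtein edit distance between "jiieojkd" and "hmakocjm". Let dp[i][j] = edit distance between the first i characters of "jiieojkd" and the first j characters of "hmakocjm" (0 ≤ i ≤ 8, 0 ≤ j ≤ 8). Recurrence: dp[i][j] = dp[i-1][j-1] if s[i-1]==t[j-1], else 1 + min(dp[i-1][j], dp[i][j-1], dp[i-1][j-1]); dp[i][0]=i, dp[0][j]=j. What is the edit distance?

   ''  h  m  a  k  o  c  j  m
''  0  1  2  3  4  5  6  7  8
 j  1  1  2  3  4  5  6  6  7
 i  2  2  2  3  4  5  6  7  7
 i  3  3  3  3  4  5  6  7  8
 e  4  4  4  4  4  5  6  7  8
 o  5  5  5  5  5  4  5  6  7
 j  6  6  6  6  6  5  5  5  6
 k  7  7  7  7  6  6  6  6  6
 d  8  8  8  8  7  7  7  7  7

7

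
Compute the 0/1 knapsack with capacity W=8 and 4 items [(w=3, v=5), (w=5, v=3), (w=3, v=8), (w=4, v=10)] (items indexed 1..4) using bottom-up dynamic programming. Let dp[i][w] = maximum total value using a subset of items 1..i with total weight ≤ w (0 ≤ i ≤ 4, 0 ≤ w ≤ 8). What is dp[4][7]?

i\w   0   1   2   3   4   5   6   7   8
  0   0   0   0   0   0   0   0   0   0
  1   0   0   0   5   5   5   5   5   5
  2   0   0   0   5   5   5   5   5   8
  3   0   0   0   8   8   8  13  13  13
  4   0   0   0   8  10  10  13  18  18

18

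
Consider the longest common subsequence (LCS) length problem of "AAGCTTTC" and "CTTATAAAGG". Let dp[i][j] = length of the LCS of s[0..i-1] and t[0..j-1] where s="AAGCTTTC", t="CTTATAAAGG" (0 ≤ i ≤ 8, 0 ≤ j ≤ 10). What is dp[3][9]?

3

   ''  C  T  T  A  T  A  A  A  G  G
''  0  0  0  0  0  0  0  0  0  0  0
 A  0  0  0  0  1  1  1  1  1  1  1
 A  0  0  0  0  1  1  2  2  2  2  2
 G  0  0  0  0  1  1  2  2  2  3  3
 C  0  1  1  1  1  1  2  2  2  3  3
 T  0  1  2  2  2  2  2  2  2  3  3
 T  0  1  2  3  3  3  3  3  3  3  3
 T  0  1  2  3  3  4  4  4  4  4  4
 C  0  1  2  3  3  4  4  4  4  4  4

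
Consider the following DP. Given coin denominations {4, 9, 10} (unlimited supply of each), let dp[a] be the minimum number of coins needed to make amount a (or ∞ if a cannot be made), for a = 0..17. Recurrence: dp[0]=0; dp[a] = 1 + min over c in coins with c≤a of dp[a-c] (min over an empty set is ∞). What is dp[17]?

3

 a  0  1  2  3  4  5  6  7  8  9 10 11 12 13 14 15 16 17
dp  0  -  -  -  1  -  -  -  2  1  1  -  3  2  2  -  4  3
(- denotes ∞ / unreachable)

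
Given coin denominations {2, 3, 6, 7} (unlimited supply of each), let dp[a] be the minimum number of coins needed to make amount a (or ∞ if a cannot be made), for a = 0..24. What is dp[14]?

 a  0  1  2  3  4  5  6  7  8  9 10 11 12 13 14 15 16 17 18 19 20 21 22 23 24
dp  0  -  1  1  2  2  1  1  2  2  2  3  2  2  2  3  3  3  3  3  3  3  4  4  4
(- denotes ∞ / unreachable)

2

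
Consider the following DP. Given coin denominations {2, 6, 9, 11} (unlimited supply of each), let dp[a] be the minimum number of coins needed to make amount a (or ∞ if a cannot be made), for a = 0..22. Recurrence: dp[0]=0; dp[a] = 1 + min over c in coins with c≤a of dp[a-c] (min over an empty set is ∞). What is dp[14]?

3

 a  0  1  2  3  4  5  6  7  8  9 10 11 12 13 14 15 16 17 18 19 20 21 22
dp  0  -  1  -  2  -  1  -  2  1  3  1  2  2  3  2  4  2  2  3  2  3  2
(- denotes ∞ / unreachable)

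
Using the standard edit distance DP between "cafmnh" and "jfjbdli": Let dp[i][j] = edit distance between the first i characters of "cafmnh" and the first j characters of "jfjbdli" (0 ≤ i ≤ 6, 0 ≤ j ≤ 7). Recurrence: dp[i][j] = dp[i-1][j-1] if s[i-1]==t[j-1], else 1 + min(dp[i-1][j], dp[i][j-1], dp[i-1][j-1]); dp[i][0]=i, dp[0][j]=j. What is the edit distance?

7

   ''  j  f  j  b  d  l  i
''  0  1  2  3  4  5  6  7
 c  1  1  2  3  4  5  6  7
 a  2  2  2  3  4  5  6  7
 f  3  3  2  3  4  5  6  7
 m  4  4  3  3  4  5  6  7
 n  5  5  4  4  4  5  6  7
 h  6  6  5  5  5  5  6  7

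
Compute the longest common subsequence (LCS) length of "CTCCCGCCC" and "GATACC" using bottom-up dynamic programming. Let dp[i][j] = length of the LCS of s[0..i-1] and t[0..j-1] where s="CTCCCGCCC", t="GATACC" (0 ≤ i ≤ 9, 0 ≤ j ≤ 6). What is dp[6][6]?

3

   ''  G  A  T  A  C  C
''  0  0  0  0  0  0  0
 C  0  0  0  0  0  1  1
 T  0  0  0  1  1  1  1
 C  0  0  0  1  1  2  2
 C  0  0  0  1  1  2  3
 C  0  0  0  1  1  2  3
 G  0  1  1  1  1  2  3
 C  0  1  1  1  1  2  3
 C  0  1  1  1  1  2  3
 C  0  1  1  1  1  2  3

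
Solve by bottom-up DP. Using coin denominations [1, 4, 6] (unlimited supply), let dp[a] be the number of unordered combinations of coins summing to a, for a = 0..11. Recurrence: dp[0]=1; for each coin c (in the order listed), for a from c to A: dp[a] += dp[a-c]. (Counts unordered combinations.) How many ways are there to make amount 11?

after  coin     0     1     2     3     4     5     6     7     8     9    10    11
          1     1     1     1     1     1     1     1     1     1     1     1     1
          4     1     1     1     1     2     2     2     2     3     3     3     3
          6     1     1     1     1     2     2     3     3     4     4     5     5

5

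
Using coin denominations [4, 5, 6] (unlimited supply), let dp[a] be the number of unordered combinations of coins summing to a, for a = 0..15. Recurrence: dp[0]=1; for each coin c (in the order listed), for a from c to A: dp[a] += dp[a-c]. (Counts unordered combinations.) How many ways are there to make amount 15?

after  coin     0     1     2     3     4     5     6     7     8     9    10    11    12    13    14    15
          4     1     0     0     0     1     0     0     0     1     0     0     0     1     0     0     0
          5     1     0     0     0     1     1     0     0     1     1     1     0     1     1     1     1
          6     1     0     0     0     1     1     1     0     1     1     2     1     2     1     2     2

2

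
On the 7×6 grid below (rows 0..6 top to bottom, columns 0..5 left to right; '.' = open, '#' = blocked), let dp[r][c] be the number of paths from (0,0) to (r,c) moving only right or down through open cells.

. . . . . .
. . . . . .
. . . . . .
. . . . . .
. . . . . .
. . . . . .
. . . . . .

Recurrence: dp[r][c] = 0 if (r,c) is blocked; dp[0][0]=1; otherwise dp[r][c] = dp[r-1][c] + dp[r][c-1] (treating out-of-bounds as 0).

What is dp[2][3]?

10

r\c   0   1   2   3   4   5
  0   1   1   1   1   1   1
  1   1   2   3   4   5   6
  2   1   3   6  10  15  21
  3   1   4  10  20  35  56
  4   1   5  15  35  70 126
  5   1   6  21  56 126 252
  6   1   7  28  84 210 462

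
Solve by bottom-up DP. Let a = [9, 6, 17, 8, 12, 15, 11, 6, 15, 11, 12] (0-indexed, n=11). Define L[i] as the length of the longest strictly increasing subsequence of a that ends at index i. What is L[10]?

   i    0    1    2    3    4    5    6    7    8    9   10
a[i]    9    6   17    8   12   15   11    6   15   11   12
L[i]    1    1    2    2    3    4    3    1    4    3    4

4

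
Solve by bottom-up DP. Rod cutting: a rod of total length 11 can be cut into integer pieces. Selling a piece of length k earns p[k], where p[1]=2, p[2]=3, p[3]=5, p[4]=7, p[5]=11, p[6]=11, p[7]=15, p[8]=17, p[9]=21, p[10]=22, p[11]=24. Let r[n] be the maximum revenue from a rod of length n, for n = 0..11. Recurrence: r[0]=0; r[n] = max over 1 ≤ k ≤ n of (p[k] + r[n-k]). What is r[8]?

17

   n    0    1    2    3    4    5    6    7    8    9   10   11
r[n]    0    2    4    6    8   11   13   15   17   21   23   25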